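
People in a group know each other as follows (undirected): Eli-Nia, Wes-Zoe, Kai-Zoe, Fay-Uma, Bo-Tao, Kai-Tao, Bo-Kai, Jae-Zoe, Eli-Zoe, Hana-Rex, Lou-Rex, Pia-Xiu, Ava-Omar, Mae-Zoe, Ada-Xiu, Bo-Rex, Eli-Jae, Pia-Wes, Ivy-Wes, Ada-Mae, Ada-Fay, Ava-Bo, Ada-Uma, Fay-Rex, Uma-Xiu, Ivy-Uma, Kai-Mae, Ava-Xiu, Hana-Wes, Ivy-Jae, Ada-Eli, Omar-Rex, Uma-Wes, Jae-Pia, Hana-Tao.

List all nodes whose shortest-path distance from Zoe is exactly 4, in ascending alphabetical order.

Lou, Omar

Level 0: Zoe
Level 1: Eli, Jae, Kai, Mae, Wes
Level 2: Ada, Bo, Hana, Ivy, Nia, Pia, Tao, Uma
Level 3: Ava, Fay, Rex, Xiu
Level 4: Lou, Omar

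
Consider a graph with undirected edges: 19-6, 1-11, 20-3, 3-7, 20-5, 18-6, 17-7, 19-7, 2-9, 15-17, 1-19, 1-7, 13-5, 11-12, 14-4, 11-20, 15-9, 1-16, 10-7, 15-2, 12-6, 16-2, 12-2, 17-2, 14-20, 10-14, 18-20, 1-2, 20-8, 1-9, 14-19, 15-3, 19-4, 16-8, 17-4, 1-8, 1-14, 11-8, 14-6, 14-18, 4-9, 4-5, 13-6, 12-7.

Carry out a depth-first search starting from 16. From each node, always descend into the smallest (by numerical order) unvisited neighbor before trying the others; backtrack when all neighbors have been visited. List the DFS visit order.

16, 1, 2, 9, 4, 5, 13, 6, 12, 7, 3, 15, 17, 20, 8, 11, 14, 10, 18, 19

Visit 16
16 → 1
1 → 2
2 → 9
9 → 4
4 → 5
5 → 13
13 → 6
6 → 12
12 → 7
7 → 3
3 → 15
15 → 17
3 → 20
20 → 8
8 → 11
20 → 14
14 → 10
14 → 18
14 → 19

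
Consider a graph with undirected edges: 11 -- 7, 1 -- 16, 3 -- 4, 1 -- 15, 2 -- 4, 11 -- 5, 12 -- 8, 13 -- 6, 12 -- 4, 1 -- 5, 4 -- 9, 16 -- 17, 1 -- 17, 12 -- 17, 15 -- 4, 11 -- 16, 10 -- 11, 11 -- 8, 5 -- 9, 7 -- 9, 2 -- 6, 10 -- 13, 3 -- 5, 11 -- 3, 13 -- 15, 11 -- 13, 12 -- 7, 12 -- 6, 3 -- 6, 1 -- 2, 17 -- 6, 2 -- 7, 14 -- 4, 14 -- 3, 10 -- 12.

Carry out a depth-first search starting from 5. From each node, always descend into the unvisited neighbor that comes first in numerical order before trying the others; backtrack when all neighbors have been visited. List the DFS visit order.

Visit 5
5 → 1
1 → 2
2 → 4
4 → 3
3 → 6
6 → 12
12 → 7
7 → 9
7 → 11
11 → 8
11 → 10
10 → 13
13 → 15
11 → 16
16 → 17
3 → 14

5 → 1 → 2 → 4 → 3 → 6 → 12 → 7 → 9 → 11 → 8 → 10 → 13 → 15 → 16 → 17 → 14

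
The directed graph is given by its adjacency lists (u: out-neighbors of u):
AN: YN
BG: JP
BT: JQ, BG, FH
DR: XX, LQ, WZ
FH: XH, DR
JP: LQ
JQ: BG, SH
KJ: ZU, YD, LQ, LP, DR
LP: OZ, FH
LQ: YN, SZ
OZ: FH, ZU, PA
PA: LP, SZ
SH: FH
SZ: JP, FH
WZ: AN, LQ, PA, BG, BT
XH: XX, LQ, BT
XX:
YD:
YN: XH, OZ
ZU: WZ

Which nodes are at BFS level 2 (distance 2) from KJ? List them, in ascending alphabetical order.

FH, OZ, SZ, WZ, XX, YN

Level 0: KJ
Level 1: DR, LP, LQ, YD, ZU
Level 2: FH, OZ, SZ, WZ, XX, YN
Level 3: AN, BG, BT, JP, PA, XH
Level 4: JQ
Level 5: SH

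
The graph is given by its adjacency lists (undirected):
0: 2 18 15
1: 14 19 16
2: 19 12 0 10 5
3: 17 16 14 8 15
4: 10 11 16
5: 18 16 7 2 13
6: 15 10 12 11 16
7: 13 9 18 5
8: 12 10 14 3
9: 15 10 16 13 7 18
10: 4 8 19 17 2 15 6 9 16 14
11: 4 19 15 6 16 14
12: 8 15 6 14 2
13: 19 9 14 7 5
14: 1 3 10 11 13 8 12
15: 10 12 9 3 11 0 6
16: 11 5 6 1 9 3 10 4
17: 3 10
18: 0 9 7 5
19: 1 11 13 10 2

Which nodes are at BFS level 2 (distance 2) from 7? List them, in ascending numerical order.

0, 2, 10, 14, 15, 16, 19

Level 0: 7
Level 1: 5, 9, 13, 18
Level 2: 0, 2, 10, 14, 15, 16, 19
Level 3: 1, 3, 4, 6, 8, 11, 12, 17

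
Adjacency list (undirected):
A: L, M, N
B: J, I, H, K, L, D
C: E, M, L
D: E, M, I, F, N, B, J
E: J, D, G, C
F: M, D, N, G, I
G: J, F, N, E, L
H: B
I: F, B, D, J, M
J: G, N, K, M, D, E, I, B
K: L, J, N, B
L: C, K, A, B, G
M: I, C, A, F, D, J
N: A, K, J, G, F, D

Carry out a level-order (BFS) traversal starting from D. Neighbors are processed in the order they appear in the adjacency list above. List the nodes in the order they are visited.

D, E, M, I, F, N, B, J, G, C, A, K, H, L

Visit D; enqueue E, M, I, F, N, B, J → queue [E, M, I, F, N, B, J]
Visit E; enqueue G, C → queue [M, I, F, N, B, J, G, C]
Visit M; enqueue A → queue [I, F, N, B, J, G, C, A]
Visit I → queue [F, N, B, J, G, C, A]
Visit F → queue [N, B, J, G, C, A]
Visit N; enqueue K → queue [B, J, G, C, A, K]
Visit B; enqueue H, L → queue [J, G, C, A, K, H, L]
Visit J → queue [G, C, A, K, H, L]
Visit G → queue [C, A, K, H, L]
Visit C → queue [A, K, H, L]
Visit A → queue [K, H, L]
Visit K → queue [H, L]
Visit H → queue [L]
Visit L → queue []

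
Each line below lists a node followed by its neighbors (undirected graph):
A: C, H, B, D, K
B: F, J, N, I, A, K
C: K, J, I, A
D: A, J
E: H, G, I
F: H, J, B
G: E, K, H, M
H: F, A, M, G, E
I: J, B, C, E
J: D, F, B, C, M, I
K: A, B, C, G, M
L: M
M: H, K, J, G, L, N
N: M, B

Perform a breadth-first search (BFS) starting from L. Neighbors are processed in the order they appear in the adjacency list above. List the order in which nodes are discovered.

L, M, H, K, J, G, N, F, A, E, B, C, D, I

Visit L; enqueue M → queue [M]
Visit M; enqueue H, K, J, G, N → queue [H, K, J, G, N]
Visit H; enqueue F, A, E → queue [K, J, G, N, F, A, E]
Visit K; enqueue B, C → queue [J, G, N, F, A, E, B, C]
Visit J; enqueue D, I → queue [G, N, F, A, E, B, C, D, I]
Visit G → queue [N, F, A, E, B, C, D, I]
Visit N → queue [F, A, E, B, C, D, I]
Visit F → queue [A, E, B, C, D, I]
Visit A → queue [E, B, C, D, I]
Visit E → queue [B, C, D, I]
Visit B → queue [C, D, I]
Visit C → queue [D, I]
Visit D → queue [I]
Visit I → queue []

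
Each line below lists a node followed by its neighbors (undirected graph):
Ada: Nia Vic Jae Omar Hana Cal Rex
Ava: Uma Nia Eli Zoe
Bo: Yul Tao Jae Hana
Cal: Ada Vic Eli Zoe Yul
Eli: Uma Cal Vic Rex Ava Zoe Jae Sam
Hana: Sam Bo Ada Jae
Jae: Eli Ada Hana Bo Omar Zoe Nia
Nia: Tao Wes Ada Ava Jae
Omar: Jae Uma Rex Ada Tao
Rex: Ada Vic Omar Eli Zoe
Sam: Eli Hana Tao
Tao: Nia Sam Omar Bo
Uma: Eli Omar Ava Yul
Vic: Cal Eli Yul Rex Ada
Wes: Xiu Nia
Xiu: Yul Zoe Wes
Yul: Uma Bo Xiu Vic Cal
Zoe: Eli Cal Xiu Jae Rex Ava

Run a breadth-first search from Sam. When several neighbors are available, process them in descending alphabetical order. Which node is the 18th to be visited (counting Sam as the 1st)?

Xiu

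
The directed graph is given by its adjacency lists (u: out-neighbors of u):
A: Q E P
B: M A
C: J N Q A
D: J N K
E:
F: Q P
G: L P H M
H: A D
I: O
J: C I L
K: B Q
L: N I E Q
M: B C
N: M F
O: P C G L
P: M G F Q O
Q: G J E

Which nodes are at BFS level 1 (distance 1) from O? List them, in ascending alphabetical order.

Level 0: O
Level 1: C, G, L, P
Level 2: A, E, F, H, I, J, M, N, Q
Level 3: B, D
Level 4: K

C, G, L, P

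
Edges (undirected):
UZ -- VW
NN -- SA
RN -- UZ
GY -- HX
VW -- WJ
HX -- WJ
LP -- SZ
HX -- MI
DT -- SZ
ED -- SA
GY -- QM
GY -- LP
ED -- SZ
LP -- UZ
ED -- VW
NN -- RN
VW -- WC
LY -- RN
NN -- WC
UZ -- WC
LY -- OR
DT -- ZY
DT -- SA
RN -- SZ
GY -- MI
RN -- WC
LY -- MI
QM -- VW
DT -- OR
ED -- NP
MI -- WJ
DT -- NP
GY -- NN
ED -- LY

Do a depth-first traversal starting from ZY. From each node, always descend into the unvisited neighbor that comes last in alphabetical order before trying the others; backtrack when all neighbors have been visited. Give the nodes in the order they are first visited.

Visit ZY
ZY → DT
DT → SZ
SZ → RN
RN → WC
WC → VW
VW → WJ
WJ → MI
MI → LY
LY → OR
LY → ED
ED → SA
SA → NN
NN → GY
GY → QM
GY → LP
LP → UZ
GY → HX
ED → NP

ZY -> DT -> SZ -> RN -> WC -> VW -> WJ -> MI -> LY -> OR -> ED -> SA -> NN -> GY -> QM -> LP -> UZ -> HX -> NP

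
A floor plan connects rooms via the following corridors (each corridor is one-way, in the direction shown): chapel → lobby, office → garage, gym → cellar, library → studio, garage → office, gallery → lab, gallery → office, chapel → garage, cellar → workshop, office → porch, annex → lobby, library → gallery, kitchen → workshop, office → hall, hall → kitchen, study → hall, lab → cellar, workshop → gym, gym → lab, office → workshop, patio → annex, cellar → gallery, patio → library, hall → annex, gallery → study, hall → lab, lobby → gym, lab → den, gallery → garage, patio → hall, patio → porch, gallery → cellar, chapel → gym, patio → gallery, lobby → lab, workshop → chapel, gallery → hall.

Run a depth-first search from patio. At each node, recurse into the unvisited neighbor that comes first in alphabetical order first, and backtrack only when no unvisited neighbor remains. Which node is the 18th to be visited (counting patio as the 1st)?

studio

Visit patio
patio → annex
annex → lobby
lobby → gym
gym → cellar
cellar → gallery
gallery → garage
garage → office
office → hall
hall → kitchen
kitchen → workshop
workshop → chapel
hall → lab
lab → den
office → porch
gallery → study
patio → library
library → studio

Visit order: patio, annex, lobby, gym, cellar, gallery, garage, office, hall, kitchen, workshop, chapel, lab, den, porch, study, library, studio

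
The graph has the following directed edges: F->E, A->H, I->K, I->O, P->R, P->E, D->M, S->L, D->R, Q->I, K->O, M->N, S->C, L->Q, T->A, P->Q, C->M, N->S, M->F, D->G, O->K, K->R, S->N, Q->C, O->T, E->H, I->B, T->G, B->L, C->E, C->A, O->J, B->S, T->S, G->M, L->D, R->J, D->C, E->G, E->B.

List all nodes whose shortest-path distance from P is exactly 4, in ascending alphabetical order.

D, F, N, T

Level 0: P
Level 1: E, Q, R
Level 2: B, C, G, H, I, J
Level 3: A, K, L, M, O, S
Level 4: D, F, N, T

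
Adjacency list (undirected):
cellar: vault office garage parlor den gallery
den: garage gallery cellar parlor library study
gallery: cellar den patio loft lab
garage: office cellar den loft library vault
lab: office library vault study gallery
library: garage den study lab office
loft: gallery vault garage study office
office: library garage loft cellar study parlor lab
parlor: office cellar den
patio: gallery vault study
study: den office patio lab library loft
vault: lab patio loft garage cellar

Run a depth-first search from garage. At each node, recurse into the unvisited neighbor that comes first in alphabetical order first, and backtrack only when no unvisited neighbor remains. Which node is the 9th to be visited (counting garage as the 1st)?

Visit garage
garage → cellar
cellar → den
den → gallery
gallery → lab
lab → library
library → office
office → loft
loft → study
study → patio
patio → vault
office → parlor

Visit order: garage, cellar, den, gallery, lab, library, office, loft, study, patio, vault, parlor

study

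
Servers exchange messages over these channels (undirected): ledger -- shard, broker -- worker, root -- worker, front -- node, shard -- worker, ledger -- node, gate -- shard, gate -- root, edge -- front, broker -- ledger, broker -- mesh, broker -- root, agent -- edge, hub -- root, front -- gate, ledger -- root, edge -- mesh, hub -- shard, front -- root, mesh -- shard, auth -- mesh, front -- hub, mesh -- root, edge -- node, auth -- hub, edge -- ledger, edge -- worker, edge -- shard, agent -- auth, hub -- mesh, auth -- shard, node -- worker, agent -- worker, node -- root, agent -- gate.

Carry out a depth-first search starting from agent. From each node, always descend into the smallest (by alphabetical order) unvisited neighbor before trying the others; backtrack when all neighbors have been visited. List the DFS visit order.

Visit agent
agent → auth
auth → hub
hub → front
front → edge
edge → ledger
ledger → broker
broker → mesh
mesh → root
root → gate
gate → shard
shard → worker
worker → node

agent, auth, hub, front, edge, ledger, broker, mesh, root, gate, shard, worker, node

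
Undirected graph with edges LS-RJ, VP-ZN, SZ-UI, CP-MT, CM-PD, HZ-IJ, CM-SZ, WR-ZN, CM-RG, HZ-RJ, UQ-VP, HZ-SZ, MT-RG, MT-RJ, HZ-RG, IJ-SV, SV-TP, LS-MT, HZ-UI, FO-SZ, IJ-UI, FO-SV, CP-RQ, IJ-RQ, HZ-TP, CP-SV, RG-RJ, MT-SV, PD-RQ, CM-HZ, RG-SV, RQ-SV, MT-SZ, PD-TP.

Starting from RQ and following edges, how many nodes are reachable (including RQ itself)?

BFS from RQ visits: RQ, SV, PD, IJ, CP, TP, RG, MT, FO, CM, UI, HZ, RJ, SZ, LS
Reachable nodes: 15 of 19 total.

15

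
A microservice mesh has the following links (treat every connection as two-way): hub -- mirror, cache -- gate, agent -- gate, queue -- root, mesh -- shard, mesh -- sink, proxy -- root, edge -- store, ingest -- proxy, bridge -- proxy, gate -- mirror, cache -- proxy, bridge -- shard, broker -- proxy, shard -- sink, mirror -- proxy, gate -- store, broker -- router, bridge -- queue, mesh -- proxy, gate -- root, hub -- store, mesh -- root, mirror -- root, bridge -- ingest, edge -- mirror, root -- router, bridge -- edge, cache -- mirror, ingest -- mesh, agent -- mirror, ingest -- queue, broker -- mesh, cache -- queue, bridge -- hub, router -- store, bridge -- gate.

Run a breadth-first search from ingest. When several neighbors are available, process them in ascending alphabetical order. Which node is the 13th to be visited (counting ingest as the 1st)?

cache

Visit ingest; enqueue bridge, mesh, proxy, queue → queue [bridge, mesh, proxy, queue]
Visit bridge; enqueue edge, gate, hub, shard → queue [mesh, proxy, queue, edge, gate, hub, shard]
Visit mesh; enqueue broker, root, sink → queue [proxy, queue, edge, gate, hub, shard, broker, root, sink]
Visit proxy; enqueue cache, mirror → queue [queue, edge, gate, hub, shard, broker, root, sink, cache, mirror]
Visit queue → queue [edge, gate, hub, shard, broker, root, sink, cache, mirror]
Visit edge; enqueue store → queue [gate, hub, shard, broker, root, sink, cache, mirror, store]
Visit gate; enqueue agent → queue [hub, shard, broker, root, sink, cache, mirror, store, agent]
Visit hub → queue [shard, broker, root, sink, cache, mirror, store, agent]
Visit shard → queue [broker, root, sink, cache, mirror, store, agent]
Visit broker; enqueue router → queue [root, sink, cache, mirror, store, agent, router]
Visit root → queue [sink, cache, mirror, store, agent, router]
Visit sink → queue [cache, mirror, store, agent, router]
Visit cache → queue [mirror, store, agent, router]
Visit mirror → queue [store, agent, router]
Visit store → queue [agent, router]
Visit agent → queue [router]
Visit router → queue []

Visit order: ingest, bridge, mesh, proxy, queue, edge, gate, hub, shard, broker, root, sink, cache, mirror, store, agent, router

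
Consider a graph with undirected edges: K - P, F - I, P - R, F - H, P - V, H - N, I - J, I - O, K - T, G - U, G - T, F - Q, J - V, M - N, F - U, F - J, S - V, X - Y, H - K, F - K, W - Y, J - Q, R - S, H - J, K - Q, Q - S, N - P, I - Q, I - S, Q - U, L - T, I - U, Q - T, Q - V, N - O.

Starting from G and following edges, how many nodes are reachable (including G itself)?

BFS from G visits: G, T, U, K, L, Q, F, I, H, P, J, S, V, O, N, R, M
Reachable nodes: 17 of 20 total.

17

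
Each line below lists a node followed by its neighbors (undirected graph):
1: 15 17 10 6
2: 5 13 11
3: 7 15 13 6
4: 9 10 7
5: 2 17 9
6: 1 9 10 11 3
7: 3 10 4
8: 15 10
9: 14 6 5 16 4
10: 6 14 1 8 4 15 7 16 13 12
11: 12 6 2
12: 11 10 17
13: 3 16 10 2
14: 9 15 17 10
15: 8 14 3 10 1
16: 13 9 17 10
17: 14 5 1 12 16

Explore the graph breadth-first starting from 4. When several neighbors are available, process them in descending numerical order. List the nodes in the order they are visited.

4 10 9 7 16 15 14 13 12 8 6 1 5 3 17 2 11

Visit 4; enqueue 10, 9, 7 → queue [10, 9, 7]
Visit 10; enqueue 16, 15, 14, 13, 12, 8, 6, 1 → queue [9, 7, 16, 15, 14, 13, 12, 8, 6, 1]
Visit 9; enqueue 5 → queue [7, 16, 15, 14, 13, 12, 8, 6, 1, 5]
Visit 7; enqueue 3 → queue [16, 15, 14, 13, 12, 8, 6, 1, 5, 3]
Visit 16; enqueue 17 → queue [15, 14, 13, 12, 8, 6, 1, 5, 3, 17]
Visit 15 → queue [14, 13, 12, 8, 6, 1, 5, 3, 17]
Visit 14 → queue [13, 12, 8, 6, 1, 5, 3, 17]
Visit 13; enqueue 2 → queue [12, 8, 6, 1, 5, 3, 17, 2]
Visit 12; enqueue 11 → queue [8, 6, 1, 5, 3, 17, 2, 11]
Visit 8 → queue [6, 1, 5, 3, 17, 2, 11]
Visit 6 → queue [1, 5, 3, 17, 2, 11]
Visit 1 → queue [5, 3, 17, 2, 11]
Visit 5 → queue [3, 17, 2, 11]
Visit 3 → queue [17, 2, 11]
Visit 17 → queue [2, 11]
Visit 2 → queue [11]
Visit 11 → queue []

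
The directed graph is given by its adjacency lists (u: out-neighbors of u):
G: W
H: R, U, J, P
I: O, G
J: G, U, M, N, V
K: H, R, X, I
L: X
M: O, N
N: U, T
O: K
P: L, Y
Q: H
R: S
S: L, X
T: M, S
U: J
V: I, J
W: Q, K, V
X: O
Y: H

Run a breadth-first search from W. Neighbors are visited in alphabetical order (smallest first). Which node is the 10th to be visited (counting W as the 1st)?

P

Visit W; enqueue K, Q, V → queue [K, Q, V]
Visit K; enqueue H, I, R, X → queue [Q, V, H, I, R, X]
Visit Q → queue [V, H, I, R, X]
Visit V; enqueue J → queue [H, I, R, X, J]
Visit H; enqueue P, U → queue [I, R, X, J, P, U]
Visit I; enqueue G, O → queue [R, X, J, P, U, G, O]
Visit R; enqueue S → queue [X, J, P, U, G, O, S]
Visit X → queue [J, P, U, G, O, S]
Visit J; enqueue M, N → queue [P, U, G, O, S, M, N]
Visit P; enqueue L, Y → queue [U, G, O, S, M, N, L, Y]
Visit U → queue [G, O, S, M, N, L, Y]
Visit G → queue [O, S, M, N, L, Y]
Visit O → queue [S, M, N, L, Y]
Visit S → queue [M, N, L, Y]
Visit M → queue [N, L, Y]
Visit N; enqueue T → queue [L, Y, T]
Visit L → queue [Y, T]
Visit Y → queue [T]
Visit T → queue []

Visit order: W, K, Q, V, H, I, R, X, J, P, U, G, O, S, M, N, L, Y, T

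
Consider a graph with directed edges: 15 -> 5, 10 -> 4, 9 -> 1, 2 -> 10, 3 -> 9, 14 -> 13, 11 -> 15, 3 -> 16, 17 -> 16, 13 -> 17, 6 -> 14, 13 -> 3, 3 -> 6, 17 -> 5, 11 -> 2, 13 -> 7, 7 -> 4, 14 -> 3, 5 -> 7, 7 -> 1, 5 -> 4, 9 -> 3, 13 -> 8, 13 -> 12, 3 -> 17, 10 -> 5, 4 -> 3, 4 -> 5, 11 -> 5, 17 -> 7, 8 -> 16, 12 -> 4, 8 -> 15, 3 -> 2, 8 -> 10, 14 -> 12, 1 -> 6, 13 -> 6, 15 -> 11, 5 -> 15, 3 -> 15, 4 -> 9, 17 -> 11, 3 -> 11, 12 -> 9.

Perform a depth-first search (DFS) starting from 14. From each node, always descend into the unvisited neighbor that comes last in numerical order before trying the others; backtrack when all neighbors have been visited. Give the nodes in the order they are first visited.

Visit 14
14 → 13
13 → 17
17 → 16
17 → 11
11 → 15
15 → 5
5 → 7
7 → 4
4 → 9
9 → 3
3 → 6
3 → 2
2 → 10
9 → 1
13 → 12
13 → 8

14 → 13 → 17 → 16 → 11 → 15 → 5 → 7 → 4 → 9 → 3 → 6 → 2 → 10 → 1 → 12 → 8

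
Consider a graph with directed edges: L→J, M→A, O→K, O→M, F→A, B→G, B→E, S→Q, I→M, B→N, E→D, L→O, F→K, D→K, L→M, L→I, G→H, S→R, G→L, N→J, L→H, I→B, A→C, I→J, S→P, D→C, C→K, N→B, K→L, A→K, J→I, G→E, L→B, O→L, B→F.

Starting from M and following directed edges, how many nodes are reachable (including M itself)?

BFS from M visits: M, A, K, C, L, O, J, I, H, B, N, G, F, E, D
Reachable nodes: 15 of 19 total.

15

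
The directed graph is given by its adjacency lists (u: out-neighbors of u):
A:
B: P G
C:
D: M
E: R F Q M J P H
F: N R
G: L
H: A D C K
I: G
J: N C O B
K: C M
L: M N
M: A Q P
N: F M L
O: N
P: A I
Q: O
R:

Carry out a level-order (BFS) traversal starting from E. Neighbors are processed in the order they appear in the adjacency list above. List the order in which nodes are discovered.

Visit E; enqueue R, F, Q, M, J, P, H → queue [R, F, Q, M, J, P, H]
Visit R → queue [F, Q, M, J, P, H]
Visit F; enqueue N → queue [Q, M, J, P, H, N]
Visit Q; enqueue O → queue [M, J, P, H, N, O]
Visit M; enqueue A → queue [J, P, H, N, O, A]
Visit J; enqueue C, B → queue [P, H, N, O, A, C, B]
Visit P; enqueue I → queue [H, N, O, A, C, B, I]
Visit H; enqueue D, K → queue [N, O, A, C, B, I, D, K]
Visit N; enqueue L → queue [O, A, C, B, I, D, K, L]
Visit O → queue [A, C, B, I, D, K, L]
Visit A → queue [C, B, I, D, K, L]
Visit C → queue [B, I, D, K, L]
Visit B; enqueue G → queue [I, D, K, L, G]
Visit I → queue [D, K, L, G]
Visit D → queue [K, L, G]
Visit K → queue [L, G]
Visit L → queue [G]
Visit G → queue []

E → R → F → Q → M → J → P → H → N → O → A → C → B → I → D → K → L → G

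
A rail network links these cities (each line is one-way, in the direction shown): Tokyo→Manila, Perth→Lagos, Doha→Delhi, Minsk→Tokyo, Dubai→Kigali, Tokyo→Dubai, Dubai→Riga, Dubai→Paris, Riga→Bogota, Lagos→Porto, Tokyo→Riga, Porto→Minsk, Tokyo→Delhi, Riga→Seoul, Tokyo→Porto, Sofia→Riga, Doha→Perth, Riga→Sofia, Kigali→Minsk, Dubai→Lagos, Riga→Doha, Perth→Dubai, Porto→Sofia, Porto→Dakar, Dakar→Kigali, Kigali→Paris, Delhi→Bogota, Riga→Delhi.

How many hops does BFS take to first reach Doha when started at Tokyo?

Level 0: Tokyo
Level 1: Delhi, Dubai, Manila, Porto, Riga
Level 2: Bogota, Dakar, Doha, Kigali, Lagos, Minsk, Paris, Seoul, Sofia
Level 3: Perth
Doha first appears at level 2.

2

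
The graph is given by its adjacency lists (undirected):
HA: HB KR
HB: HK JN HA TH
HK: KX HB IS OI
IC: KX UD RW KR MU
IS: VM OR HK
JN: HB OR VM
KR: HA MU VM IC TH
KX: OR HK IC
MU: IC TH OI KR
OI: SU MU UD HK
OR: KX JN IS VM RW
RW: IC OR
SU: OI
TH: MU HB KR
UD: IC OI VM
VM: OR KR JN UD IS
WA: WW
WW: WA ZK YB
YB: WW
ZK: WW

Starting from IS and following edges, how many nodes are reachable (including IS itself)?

BFS from IS visits: IS, VM, OR, HK, KR, JN, UD, KX, RW, HB, OI, HA, MU, IC, TH, SU
Reachable nodes: 16 of 20 total.

16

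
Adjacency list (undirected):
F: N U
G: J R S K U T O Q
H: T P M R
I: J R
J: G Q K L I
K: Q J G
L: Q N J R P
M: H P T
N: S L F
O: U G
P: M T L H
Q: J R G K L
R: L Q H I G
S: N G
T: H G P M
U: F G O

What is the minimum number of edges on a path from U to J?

2

Level 0: U
Level 1: F, G, O
Level 2: J, K, N, Q, R, S, T
Level 3: H, I, L, M, P
J first appears at level 2.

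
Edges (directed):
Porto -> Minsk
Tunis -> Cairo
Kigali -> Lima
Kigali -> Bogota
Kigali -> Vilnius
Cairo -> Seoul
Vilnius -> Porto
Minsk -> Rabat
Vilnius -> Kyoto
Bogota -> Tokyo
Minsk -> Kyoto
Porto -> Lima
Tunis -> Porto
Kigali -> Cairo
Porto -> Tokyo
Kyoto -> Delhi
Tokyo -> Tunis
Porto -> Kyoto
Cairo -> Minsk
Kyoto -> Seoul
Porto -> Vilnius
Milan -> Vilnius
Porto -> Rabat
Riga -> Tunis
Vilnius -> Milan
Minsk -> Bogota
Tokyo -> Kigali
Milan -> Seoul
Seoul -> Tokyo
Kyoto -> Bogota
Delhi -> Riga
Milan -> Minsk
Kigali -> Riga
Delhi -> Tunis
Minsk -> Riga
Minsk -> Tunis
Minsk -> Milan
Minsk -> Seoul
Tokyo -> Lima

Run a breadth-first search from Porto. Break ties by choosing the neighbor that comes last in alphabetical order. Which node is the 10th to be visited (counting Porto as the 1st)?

Visit Porto; enqueue Vilnius, Tokyo, Rabat, Minsk, Lima, Kyoto → queue [Vilnius, Tokyo, Rabat, Minsk, Lima, Kyoto]
Visit Vilnius; enqueue Milan → queue [Tokyo, Rabat, Minsk, Lima, Kyoto, Milan]
Visit Tokyo; enqueue Tunis, Kigali → queue [Rabat, Minsk, Lima, Kyoto, Milan, Tunis, Kigali]
Visit Rabat → queue [Minsk, Lima, Kyoto, Milan, Tunis, Kigali]
Visit Minsk; enqueue Seoul, Riga, Bogota → queue [Lima, Kyoto, Milan, Tunis, Kigali, Seoul, Riga, Bogota]
Visit Lima → queue [Kyoto, Milan, Tunis, Kigali, Seoul, Riga, Bogota]
Visit Kyoto; enqueue Delhi → queue [Milan, Tunis, Kigali, Seoul, Riga, Bogota, Delhi]
Visit Milan → queue [Tunis, Kigali, Seoul, Riga, Bogota, Delhi]
Visit Tunis; enqueue Cairo → queue [Kigali, Seoul, Riga, Bogota, Delhi, Cairo]
Visit Kigali → queue [Seoul, Riga, Bogota, Delhi, Cairo]
Visit Seoul → queue [Riga, Bogota, Delhi, Cairo]
Visit Riga → queue [Bogota, Delhi, Cairo]
Visit Bogota → queue [Delhi, Cairo]
Visit Delhi → queue [Cairo]
Visit Cairo → queue []

Visit order: Porto, Vilnius, Tokyo, Rabat, Minsk, Lima, Kyoto, Milan, Tunis, Kigali, Seoul, Riga, Bogota, Delhi, Cairo

Kigali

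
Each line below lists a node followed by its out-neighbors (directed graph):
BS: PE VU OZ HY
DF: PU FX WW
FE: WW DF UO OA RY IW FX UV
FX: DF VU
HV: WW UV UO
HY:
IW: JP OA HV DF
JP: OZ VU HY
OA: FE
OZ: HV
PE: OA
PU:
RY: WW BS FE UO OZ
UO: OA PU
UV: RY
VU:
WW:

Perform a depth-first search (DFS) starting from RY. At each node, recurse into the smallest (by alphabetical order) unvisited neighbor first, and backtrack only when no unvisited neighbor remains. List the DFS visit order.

Visit RY
RY → BS
BS → HY
BS → OZ
OZ → HV
HV → UO
UO → OA
OA → FE
FE → DF
DF → FX
FX → VU
DF → PU
DF → WW
FE → IW
IW → JP
FE → UV
BS → PE

RY → BS → HY → OZ → HV → UO → OA → FE → DF → FX → VU → PU → WW → IW → JP → UV → PE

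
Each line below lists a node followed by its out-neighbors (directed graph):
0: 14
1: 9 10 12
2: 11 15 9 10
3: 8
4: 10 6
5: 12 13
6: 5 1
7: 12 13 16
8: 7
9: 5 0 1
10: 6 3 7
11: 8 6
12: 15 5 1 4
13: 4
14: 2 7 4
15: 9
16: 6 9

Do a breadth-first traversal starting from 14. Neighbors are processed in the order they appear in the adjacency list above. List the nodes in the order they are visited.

14 -> 2 -> 7 -> 4 -> 11 -> 15 -> 9 -> 10 -> 12 -> 13 -> 16 -> 6 -> 8 -> 5 -> 0 -> 1 -> 3

Visit 14; enqueue 2, 7, 4 → queue [2, 7, 4]
Visit 2; enqueue 11, 15, 9, 10 → queue [7, 4, 11, 15, 9, 10]
Visit 7; enqueue 12, 13, 16 → queue [4, 11, 15, 9, 10, 12, 13, 16]
Visit 4; enqueue 6 → queue [11, 15, 9, 10, 12, 13, 16, 6]
Visit 11; enqueue 8 → queue [15, 9, 10, 12, 13, 16, 6, 8]
Visit 15 → queue [9, 10, 12, 13, 16, 6, 8]
Visit 9; enqueue 5, 0, 1 → queue [10, 12, 13, 16, 6, 8, 5, 0, 1]
Visit 10; enqueue 3 → queue [12, 13, 16, 6, 8, 5, 0, 1, 3]
Visit 12 → queue [13, 16, 6, 8, 5, 0, 1, 3]
Visit 13 → queue [16, 6, 8, 5, 0, 1, 3]
Visit 16 → queue [6, 8, 5, 0, 1, 3]
Visit 6 → queue [8, 5, 0, 1, 3]
Visit 8 → queue [5, 0, 1, 3]
Visit 5 → queue [0, 1, 3]
Visit 0 → queue [1, 3]
Visit 1 → queue [3]
Visit 3 → queue []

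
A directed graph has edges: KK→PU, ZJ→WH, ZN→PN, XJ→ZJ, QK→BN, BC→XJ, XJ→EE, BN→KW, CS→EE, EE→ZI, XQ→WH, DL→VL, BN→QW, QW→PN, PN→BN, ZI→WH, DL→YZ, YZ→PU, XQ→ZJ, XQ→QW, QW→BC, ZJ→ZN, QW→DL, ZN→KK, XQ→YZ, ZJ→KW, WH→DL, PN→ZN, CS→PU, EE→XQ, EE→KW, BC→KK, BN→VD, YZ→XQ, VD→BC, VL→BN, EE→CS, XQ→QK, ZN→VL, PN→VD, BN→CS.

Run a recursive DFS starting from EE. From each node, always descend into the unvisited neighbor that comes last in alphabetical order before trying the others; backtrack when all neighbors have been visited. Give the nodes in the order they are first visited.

EE -> ZI -> WH -> DL -> YZ -> XQ -> ZJ -> ZN -> VL -> BN -> VD -> BC -> XJ -> KK -> PU -> QW -> PN -> KW -> CS -> QK

Visit EE
EE → ZI
ZI → WH
WH → DL
DL → YZ
YZ → XQ
XQ → ZJ
ZJ → ZN
ZN → VL
VL → BN
BN → VD
VD → BC
BC → XJ
BC → KK
KK → PU
BN → QW
QW → PN
BN → KW
BN → CS
XQ → QK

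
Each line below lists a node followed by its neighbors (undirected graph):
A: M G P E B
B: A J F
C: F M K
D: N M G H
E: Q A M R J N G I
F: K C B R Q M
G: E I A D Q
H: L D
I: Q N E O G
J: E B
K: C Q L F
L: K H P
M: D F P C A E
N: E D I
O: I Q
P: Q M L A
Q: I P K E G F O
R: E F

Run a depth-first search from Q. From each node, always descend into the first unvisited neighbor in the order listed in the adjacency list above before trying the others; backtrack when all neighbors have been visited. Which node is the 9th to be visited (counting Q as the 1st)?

Visit Q
Q → I
I → N
N → E
E → A
A → M
M → D
D → G
D → H
H → L
L → K
K → C
C → F
F → B
B → J
F → R
L → P
I → O

Visit order: Q, I, N, E, A, M, D, G, H, L, K, C, F, B, J, R, P, O

H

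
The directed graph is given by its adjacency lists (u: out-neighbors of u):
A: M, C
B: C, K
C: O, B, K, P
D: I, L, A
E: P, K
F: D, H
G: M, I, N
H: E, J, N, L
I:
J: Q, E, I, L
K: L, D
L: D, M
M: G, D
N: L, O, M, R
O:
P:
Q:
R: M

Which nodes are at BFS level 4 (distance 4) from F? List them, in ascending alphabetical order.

B, G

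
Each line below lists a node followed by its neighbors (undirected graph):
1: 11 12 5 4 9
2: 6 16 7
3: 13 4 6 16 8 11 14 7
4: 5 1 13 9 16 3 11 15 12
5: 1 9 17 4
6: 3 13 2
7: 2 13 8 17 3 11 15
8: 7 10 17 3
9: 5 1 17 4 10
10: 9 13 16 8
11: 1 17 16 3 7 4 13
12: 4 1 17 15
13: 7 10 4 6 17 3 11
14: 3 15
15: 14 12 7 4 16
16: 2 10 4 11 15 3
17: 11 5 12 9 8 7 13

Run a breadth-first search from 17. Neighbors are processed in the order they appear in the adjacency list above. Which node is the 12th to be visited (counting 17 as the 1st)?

Visit 17; enqueue 11, 5, 12, 9, 8, 7, 13 → queue [11, 5, 12, 9, 8, 7, 13]
Visit 11; enqueue 1, 16, 3, 4 → queue [5, 12, 9, 8, 7, 13, 1, 16, 3, 4]
Visit 5 → queue [12, 9, 8, 7, 13, 1, 16, 3, 4]
Visit 12; enqueue 15 → queue [9, 8, 7, 13, 1, 16, 3, 4, 15]
Visit 9; enqueue 10 → queue [8, 7, 13, 1, 16, 3, 4, 15, 10]
Visit 8 → queue [7, 13, 1, 16, 3, 4, 15, 10]
Visit 7; enqueue 2 → queue [13, 1, 16, 3, 4, 15, 10, 2]
Visit 13; enqueue 6 → queue [1, 16, 3, 4, 15, 10, 2, 6]
Visit 1 → queue [16, 3, 4, 15, 10, 2, 6]
Visit 16 → queue [3, 4, 15, 10, 2, 6]
Visit 3; enqueue 14 → queue [4, 15, 10, 2, 6, 14]
Visit 4 → queue [15, 10, 2, 6, 14]
Visit 15 → queue [10, 2, 6, 14]
Visit 10 → queue [2, 6, 14]
Visit 2 → queue [6, 14]
Visit 6 → queue [14]
Visit 14 → queue []

Visit order: 17, 11, 5, 12, 9, 8, 7, 13, 1, 16, 3, 4, 15, 10, 2, 6, 14

4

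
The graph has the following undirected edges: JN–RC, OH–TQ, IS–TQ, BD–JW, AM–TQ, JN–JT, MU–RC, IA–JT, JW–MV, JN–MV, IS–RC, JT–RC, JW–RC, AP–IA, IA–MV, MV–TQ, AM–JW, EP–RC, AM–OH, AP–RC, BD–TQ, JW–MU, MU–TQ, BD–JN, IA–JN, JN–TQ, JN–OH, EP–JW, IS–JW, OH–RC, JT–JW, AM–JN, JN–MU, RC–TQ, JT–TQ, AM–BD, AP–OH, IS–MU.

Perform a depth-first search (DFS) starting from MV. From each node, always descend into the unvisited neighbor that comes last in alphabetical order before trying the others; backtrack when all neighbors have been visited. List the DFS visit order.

MV, TQ, RC, OH, JN, MU, JW, JT, IA, AP, IS, EP, BD, AM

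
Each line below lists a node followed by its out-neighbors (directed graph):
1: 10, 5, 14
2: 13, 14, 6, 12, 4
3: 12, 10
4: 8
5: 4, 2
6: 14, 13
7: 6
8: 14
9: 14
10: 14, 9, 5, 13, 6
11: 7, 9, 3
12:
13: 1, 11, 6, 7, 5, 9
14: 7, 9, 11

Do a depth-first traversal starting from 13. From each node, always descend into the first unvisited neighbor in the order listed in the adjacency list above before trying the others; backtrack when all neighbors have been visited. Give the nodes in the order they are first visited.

Visit 13
13 → 1
1 → 10
10 → 14
14 → 7
7 → 6
14 → 9
14 → 11
11 → 3
3 → 12
10 → 5
5 → 4
4 → 8
5 → 2

13, 1, 10, 14, 7, 6, 9, 11, 3, 12, 5, 4, 8, 2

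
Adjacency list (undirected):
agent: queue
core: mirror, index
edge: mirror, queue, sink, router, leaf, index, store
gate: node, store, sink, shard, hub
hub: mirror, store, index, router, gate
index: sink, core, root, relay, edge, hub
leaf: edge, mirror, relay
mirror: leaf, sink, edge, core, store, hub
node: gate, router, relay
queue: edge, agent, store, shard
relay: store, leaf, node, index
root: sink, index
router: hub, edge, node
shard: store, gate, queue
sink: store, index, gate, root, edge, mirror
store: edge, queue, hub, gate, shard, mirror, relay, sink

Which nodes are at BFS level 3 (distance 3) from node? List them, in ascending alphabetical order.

Level 0: node
Level 1: gate, relay, router
Level 2: edge, hub, index, leaf, shard, sink, store
Level 3: core, mirror, queue, root
Level 4: agent

core, mirror, queue, root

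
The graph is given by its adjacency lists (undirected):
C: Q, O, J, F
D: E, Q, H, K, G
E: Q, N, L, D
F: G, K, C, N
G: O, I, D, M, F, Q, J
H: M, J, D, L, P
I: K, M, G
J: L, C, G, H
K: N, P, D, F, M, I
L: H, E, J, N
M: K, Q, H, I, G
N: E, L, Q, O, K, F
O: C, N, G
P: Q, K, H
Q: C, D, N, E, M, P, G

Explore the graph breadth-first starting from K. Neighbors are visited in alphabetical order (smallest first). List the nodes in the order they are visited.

Visit K; enqueue D, F, I, M, N, P → queue [D, F, I, M, N, P]
Visit D; enqueue E, G, H, Q → queue [F, I, M, N, P, E, G, H, Q]
Visit F; enqueue C → queue [I, M, N, P, E, G, H, Q, C]
Visit I → queue [M, N, P, E, G, H, Q, C]
Visit M → queue [N, P, E, G, H, Q, C]
Visit N; enqueue L, O → queue [P, E, G, H, Q, C, L, O]
Visit P → queue [E, G, H, Q, C, L, O]
Visit E → queue [G, H, Q, C, L, O]
Visit G; enqueue J → queue [H, Q, C, L, O, J]
Visit H → queue [Q, C, L, O, J]
Visit Q → queue [C, L, O, J]
Visit C → queue [L, O, J]
Visit L → queue [O, J]
Visit O → queue [J]
Visit J → queue []

K → D → F → I → M → N → P → E → G → H → Q → C → L → O → J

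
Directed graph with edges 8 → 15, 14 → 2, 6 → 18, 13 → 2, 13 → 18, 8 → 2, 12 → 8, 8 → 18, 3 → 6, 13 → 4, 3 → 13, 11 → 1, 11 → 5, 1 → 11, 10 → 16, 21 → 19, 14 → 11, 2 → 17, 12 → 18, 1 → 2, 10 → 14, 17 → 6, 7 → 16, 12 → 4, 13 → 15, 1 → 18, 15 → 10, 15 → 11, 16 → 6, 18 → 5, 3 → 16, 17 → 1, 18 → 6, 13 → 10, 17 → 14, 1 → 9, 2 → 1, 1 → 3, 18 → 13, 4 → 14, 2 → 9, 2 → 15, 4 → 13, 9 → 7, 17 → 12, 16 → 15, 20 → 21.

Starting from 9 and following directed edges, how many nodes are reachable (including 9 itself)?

18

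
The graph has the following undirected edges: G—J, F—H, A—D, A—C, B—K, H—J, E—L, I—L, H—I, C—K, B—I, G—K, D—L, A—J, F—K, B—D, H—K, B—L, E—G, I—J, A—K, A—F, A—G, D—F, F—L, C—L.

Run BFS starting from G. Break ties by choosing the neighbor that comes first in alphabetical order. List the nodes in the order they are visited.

G -> A -> E -> J -> K -> C -> D -> F -> L -> H -> I -> B

Visit G; enqueue A, E, J, K → queue [A, E, J, K]
Visit A; enqueue C, D, F → queue [E, J, K, C, D, F]
Visit E; enqueue L → queue [J, K, C, D, F, L]
Visit J; enqueue H, I → queue [K, C, D, F, L, H, I]
Visit K; enqueue B → queue [C, D, F, L, H, I, B]
Visit C → queue [D, F, L, H, I, B]
Visit D → queue [F, L, H, I, B]
Visit F → queue [L, H, I, B]
Visit L → queue [H, I, B]
Visit H → queue [I, B]
Visit I → queue [B]
Visit B → queue []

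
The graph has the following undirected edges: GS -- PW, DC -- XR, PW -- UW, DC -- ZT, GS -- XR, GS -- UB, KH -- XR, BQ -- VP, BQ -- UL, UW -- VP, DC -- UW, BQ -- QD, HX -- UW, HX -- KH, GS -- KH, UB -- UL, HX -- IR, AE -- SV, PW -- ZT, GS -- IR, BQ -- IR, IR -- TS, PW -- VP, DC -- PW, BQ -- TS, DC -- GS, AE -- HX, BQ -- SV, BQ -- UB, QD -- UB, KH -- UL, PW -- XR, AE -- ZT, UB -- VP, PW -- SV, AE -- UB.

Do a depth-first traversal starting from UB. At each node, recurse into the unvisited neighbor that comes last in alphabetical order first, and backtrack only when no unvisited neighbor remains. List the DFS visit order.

UB VP UW PW ZT DC XR KH UL BQ TS IR HX AE SV GS QD

Visit UB
UB → VP
VP → UW
UW → PW
PW → ZT
ZT → DC
DC → XR
XR → KH
KH → UL
UL → BQ
BQ → TS
TS → IR
IR → HX
HX → AE
AE → SV
IR → GS
BQ → QD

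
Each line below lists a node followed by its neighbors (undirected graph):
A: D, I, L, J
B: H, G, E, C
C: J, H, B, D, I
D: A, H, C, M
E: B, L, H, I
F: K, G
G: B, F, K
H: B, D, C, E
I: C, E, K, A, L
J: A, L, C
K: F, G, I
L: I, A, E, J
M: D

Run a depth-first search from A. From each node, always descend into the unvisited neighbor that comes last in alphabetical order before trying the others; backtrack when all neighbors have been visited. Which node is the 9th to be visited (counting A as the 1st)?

Visit A
A → L
L → J
J → C
C → I
I → K
K → G
G → F
G → B
B → H
H → E
H → D
D → M

Visit order: A, L, J, C, I, K, G, F, B, H, E, D, M

B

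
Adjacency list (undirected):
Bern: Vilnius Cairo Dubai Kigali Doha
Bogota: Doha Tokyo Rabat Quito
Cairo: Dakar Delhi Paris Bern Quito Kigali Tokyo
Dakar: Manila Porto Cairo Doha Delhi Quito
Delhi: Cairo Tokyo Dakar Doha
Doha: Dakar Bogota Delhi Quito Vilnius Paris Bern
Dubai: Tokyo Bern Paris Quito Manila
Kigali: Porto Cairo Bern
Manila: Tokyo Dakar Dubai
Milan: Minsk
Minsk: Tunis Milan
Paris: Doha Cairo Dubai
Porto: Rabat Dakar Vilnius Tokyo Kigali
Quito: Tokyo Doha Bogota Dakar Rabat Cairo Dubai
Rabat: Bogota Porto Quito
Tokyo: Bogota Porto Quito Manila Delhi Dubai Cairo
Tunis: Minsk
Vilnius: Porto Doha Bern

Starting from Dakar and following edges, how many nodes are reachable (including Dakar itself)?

15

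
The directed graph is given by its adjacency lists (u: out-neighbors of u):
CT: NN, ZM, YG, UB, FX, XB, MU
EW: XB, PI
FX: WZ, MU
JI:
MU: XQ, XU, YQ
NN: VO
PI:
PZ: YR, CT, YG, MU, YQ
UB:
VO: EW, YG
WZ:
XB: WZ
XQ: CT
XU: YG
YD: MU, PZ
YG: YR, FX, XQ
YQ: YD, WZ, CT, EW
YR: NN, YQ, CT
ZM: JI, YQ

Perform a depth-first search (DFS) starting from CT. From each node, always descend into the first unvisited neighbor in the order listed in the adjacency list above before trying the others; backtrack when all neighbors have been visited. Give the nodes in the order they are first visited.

CT → NN → VO → EW → XB → WZ → PI → YG → YR → YQ → YD → MU → XQ → XU → PZ → FX → ZM → JI → UB

Visit CT
CT → NN
NN → VO
VO → EW
EW → XB
XB → WZ
EW → PI
VO → YG
YG → YR
YR → YQ
YQ → YD
YD → MU
MU → XQ
MU → XU
YD → PZ
YG → FX
CT → ZM
ZM → JI
CT → UB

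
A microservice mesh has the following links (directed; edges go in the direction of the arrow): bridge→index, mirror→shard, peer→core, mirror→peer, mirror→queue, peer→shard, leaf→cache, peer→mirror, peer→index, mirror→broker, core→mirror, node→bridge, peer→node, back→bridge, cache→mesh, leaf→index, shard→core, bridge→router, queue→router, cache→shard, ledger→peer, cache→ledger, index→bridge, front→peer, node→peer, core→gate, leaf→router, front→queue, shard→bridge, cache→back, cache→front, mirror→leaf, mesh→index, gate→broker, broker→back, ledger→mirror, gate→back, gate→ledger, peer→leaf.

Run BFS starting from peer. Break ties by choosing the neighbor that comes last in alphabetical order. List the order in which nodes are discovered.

peer, shard, node, mirror, leaf, index, core, bridge, queue, broker, router, cache, gate, back, mesh, ledger, front

Visit peer; enqueue shard, node, mirror, leaf, index, core → queue [shard, node, mirror, leaf, index, core]
Visit shard; enqueue bridge → queue [node, mirror, leaf, index, core, bridge]
Visit node → queue [mirror, leaf, index, core, bridge]
Visit mirror; enqueue queue, broker → queue [leaf, index, core, bridge, queue, broker]
Visit leaf; enqueue router, cache → queue [index, core, bridge, queue, broker, router, cache]
Visit index → queue [core, bridge, queue, broker, router, cache]
Visit core; enqueue gate → queue [bridge, queue, broker, router, cache, gate]
Visit bridge → queue [queue, broker, router, cache, gate]
Visit queue → queue [broker, router, cache, gate]
Visit broker; enqueue back → queue [router, cache, gate, back]
Visit router → queue [cache, gate, back]
Visit cache; enqueue mesh, ledger, front → queue [gate, back, mesh, ledger, front]
Visit gate → queue [back, mesh, ledger, front]
Visit back → queue [mesh, ledger, front]
Visit mesh → queue [ledger, front]
Visit ledger → queue [front]
Visit front → queue []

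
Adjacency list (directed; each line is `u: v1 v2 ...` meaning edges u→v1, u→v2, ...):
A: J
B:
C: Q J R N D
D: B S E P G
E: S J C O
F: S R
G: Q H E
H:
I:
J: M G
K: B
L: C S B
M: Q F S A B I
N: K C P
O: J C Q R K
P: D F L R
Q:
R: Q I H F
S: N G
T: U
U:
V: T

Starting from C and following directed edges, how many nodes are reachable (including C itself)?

19

BFS from C visits: C, Q, J, R, N, D, M, G, I, H, F, K, P, B, S, E, A, L, O
Reachable nodes: 19 of 22 total.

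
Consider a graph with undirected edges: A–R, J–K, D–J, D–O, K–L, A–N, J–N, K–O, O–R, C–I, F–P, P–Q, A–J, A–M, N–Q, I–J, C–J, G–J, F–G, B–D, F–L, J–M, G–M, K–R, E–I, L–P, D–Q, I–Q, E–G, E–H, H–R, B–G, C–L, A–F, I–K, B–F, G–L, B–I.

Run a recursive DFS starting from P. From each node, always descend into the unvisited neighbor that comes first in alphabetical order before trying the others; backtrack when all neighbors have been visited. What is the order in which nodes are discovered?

Visit P
P → F
F → A
A → J
J → C
C → I
I → B
B → D
D → O
O → K
K → L
L → G
G → E
E → H
H → R
G → M
D → Q
Q → N

P, F, A, J, C, I, B, D, O, K, L, G, E, H, R, M, Q, N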